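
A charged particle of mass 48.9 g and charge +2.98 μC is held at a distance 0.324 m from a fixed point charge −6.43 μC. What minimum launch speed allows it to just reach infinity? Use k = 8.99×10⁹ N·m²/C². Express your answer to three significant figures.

4.66 m/s

To just escape, total mechanical energy must reach zero at infinity: ½mv²_min + U = 0, so ½mv²_min = −U = |kQq|/r.
|U| = |kQq|/r = (8.99×10⁹ N·m²/C²)(6.43×10⁻⁶)(2.98×10⁻⁶)/(0.324) = 0.532 J.
v_min = √(2|U|/m) = √(2·0.532/0.0489) = 4.66 m/s.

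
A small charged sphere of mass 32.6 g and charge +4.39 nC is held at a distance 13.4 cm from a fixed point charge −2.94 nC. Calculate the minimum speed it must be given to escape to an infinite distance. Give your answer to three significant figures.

7.29×10⁻³ m/s

To just escape, total mechanical energy must reach zero at infinity: ½mv²_min + U = 0, so ½mv²_min = −U = |kQq|/r.
|U| = |kQq|/r = (8.99×10⁹ N·m²/C²)(2.94×10⁻⁹)(4.39×10⁻⁹)/(0.134) = 8.66×10⁻⁷ J.
v_min = √(2|U|/m) = √(2·8.66×10⁻⁷/0.0326) = 7.29×10⁻³ m/s.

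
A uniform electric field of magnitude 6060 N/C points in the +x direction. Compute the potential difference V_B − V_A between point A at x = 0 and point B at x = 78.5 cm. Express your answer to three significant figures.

-4760 V

In a uniform field, potential decreases in the direction of E: V_B − V_A = −E·Δx.
V_B − V_A = −(6060 V/m)(0.785 m) = -4760 V.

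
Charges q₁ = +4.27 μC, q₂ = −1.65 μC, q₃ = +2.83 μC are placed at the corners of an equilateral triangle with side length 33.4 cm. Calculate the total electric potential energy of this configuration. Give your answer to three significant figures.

The work to assemble the configuration equals its total potential energy, U = Σ kqᵢqⱼ/rᵢⱼ over all pairs.
All three pair separations equal the side length, 0.334 m.
U = (-0.190) + (0.325) + (-0.126) = 9.93×10⁻³ J.

9.93×10⁻³ J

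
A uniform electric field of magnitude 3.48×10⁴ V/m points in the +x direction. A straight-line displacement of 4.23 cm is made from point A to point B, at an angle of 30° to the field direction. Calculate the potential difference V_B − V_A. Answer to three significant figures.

-1270 V

Only the component of displacement along E changes the potential: ΔV = −E·d·cosθ.
ΔV = −(3.48×10⁴ V/m)(0.0423 m)cos30° = -1270 V.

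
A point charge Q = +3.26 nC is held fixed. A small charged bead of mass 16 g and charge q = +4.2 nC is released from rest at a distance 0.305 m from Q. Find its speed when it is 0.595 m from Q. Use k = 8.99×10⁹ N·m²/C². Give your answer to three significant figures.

Only the electrostatic force acts, so mechanical energy is conserved: ½mv² = U₁ − U₂ = kQq(1/r₁ − 1/r₂).
U₁ − U₂ = (8.99×10⁹ N·m²/C²)(3.26×10⁻⁹ C)(4.20×10⁻⁹ C)(1/0.305 − 1/0.595) = 1.97×10⁻⁷ J.
v = √(2·1.97×10⁻⁷/0.0160) = 4.96×10⁻³ m/s.

4.96×10⁻³ m/s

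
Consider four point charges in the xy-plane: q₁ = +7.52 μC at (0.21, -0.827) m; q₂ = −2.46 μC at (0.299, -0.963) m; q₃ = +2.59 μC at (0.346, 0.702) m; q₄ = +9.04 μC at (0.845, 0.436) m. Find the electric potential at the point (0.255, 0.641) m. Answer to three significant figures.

The total potential is the scalar sum of each charge's contribution, V = Σ kqᵢ/rᵢ.
Distances from the field point to each charge: r₁ = 1.47 m, r₂ = 1.60 m, r₃ = 0.110 m, r₄ = 0.625 m.
V = k[(7.52×10⁻⁶)/(1.47) + (-2.46×10⁻⁶)/(1.60) + (2.59×10⁻⁶)/(0.110) + (9.04×10⁻⁶)/(0.625)] = 3.75×10⁵ V.

3.75×10⁵ V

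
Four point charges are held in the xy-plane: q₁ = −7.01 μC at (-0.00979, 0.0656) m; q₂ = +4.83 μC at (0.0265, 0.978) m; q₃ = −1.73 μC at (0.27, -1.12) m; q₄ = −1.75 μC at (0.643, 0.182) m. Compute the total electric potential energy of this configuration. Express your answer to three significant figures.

The assembly work is the sum of pairwise potential energies, U = Σ_{i<j} kqᵢqⱼ/rᵢⱼ.
Pair separations: r₁₂ = 0.913 m, r₁₃ = 1.22 m, r₁₄ = 0.663 m, r₂₃ = 2.11 m, r₂₄ = 1.01 m, r₃₄ = 1.35 m.
Summing all 6 pair terms gives U = -0.168 J.

-0.168 J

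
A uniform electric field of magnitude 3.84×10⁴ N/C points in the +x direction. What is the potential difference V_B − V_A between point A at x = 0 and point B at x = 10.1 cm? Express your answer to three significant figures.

-3880 V

In a uniform field, potential decreases in the direction of E: V_B − V_A = −E·Δx.
V_B − V_A = −(3.84×10⁴ V/m)(0.101 m) = -3880 V.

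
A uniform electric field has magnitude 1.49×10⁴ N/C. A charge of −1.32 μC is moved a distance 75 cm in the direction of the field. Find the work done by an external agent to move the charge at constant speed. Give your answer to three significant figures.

0.0148 J

The potential change for a displacement 75 cm in the direction of the field is ΔV = −Ed = -1.12×10⁴ V.
W_ext = qΔV = 0.0148 J.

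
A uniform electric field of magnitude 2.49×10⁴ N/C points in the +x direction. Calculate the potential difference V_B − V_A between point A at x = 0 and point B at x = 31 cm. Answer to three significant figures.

-7720 V

In a uniform field, potential decreases in the direction of E: V_B − V_A = −E·Δx.
V_B − V_A = −(2.49×10⁴ V/m)(0.310 m) = -7720 V.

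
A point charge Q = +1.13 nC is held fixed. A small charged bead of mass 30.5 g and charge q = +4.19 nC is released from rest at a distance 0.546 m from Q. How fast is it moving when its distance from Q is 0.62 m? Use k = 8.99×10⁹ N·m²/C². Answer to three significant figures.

7.81×10⁻⁴ m/s

Only the electrostatic force acts, so mechanical energy is conserved: ½mv² = U₁ − U₂ = kQq(1/r₁ − 1/r₂).
U₁ − U₂ = (8.99×10⁹ N·m²/C²)(1.13×10⁻⁹ C)(4.19×10⁻⁹ C)(1/0.546 − 1/0.620) = 9.30×10⁻⁹ J.
v = √(2·9.30×10⁻⁹/0.0305) = 7.81×10⁻⁴ m/s.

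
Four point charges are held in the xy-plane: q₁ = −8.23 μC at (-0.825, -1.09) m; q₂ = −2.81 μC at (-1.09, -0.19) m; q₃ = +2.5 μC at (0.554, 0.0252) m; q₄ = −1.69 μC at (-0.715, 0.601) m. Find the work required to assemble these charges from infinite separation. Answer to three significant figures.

0.175 J

The work to assemble the configuration equals its total potential energy, U = Σ kqᵢqⱼ/rᵢⱼ over all pairs.
Pair separations: r₁₂ = 0.938 m, r₁₃ = 1.77 m, r₁₄ = 1.69 m, r₂₃ = 1.66 m, r₂₄ = 0.875 m, r₃₄ = 1.39 m.
Summing all 6 pair terms gives U = 0.175 J.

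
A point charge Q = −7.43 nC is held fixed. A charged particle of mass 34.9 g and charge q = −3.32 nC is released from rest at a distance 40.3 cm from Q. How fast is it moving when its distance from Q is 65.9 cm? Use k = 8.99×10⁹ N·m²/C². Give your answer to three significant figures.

3.50×10⁻³ m/s

Only the electrostatic force acts, so mechanical energy is conserved: ½mv² = U₁ − U₂ = kQq(1/r₁ − 1/r₂).
U₁ − U₂ = (8.99×10⁹ N·m²/C²)(-7.43×10⁻⁹ C)(-3.32×10⁻⁹ C)(1/0.403 − 1/0.659) = 2.14×10⁻⁷ J.
v = √(2·2.14×10⁻⁷/0.0349) = 3.50×10⁻³ m/s.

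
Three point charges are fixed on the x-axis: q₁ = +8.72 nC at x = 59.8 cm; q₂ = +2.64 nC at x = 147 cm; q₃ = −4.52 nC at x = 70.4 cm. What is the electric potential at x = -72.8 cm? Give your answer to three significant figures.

41.5 V

The total potential is the scalar sum of each charge's contribution, V = Σ kqᵢ/rᵢ.
Distances from the field point to each charge: r₁ = 1.33 m, r₂ = 2.20 m, r₃ = 1.43 m.
V = k[(8.72×10⁻⁹)/(1.33) + (2.64×10⁻⁹)/(2.20) + (-4.52×10⁻⁹)/(1.43)] = 41.5 V.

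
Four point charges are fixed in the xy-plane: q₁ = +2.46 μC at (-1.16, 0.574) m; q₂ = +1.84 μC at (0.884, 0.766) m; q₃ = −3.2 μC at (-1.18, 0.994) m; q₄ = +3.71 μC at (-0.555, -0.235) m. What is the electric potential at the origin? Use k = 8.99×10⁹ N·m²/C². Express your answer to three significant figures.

The total potential is the scalar sum of each charge's contribution, V = Σ kqᵢ/rᵢ.
Distances from the field point to each charge: r₁ = 1.29 m, r₂ = 1.17 m, r₃ = 1.54 m, r₄ = 0.603 m.
V = k[(2.46×10⁻⁶)/(1.29) + (1.84×10⁻⁶)/(1.17) + (-3.20×10⁻⁶)/(1.54) + (3.71×10⁻⁶)/(0.603)] = 6.79×10⁴ V.

6.79×10⁴ V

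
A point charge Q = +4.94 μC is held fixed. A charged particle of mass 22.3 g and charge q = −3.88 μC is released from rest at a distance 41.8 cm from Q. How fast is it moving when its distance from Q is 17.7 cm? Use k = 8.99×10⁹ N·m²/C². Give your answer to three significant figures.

7.10 m/s

Only the electrostatic force acts, so mechanical energy is conserved: ½mv² = U₁ − U₂ = kQq(1/r₁ − 1/r₂).
U₁ − U₂ = (8.99×10⁹ N·m²/C²)(4.94×10⁻⁶ C)(-3.88×10⁻⁶ C)(1/0.418 − 1/0.177) = 0.561 J.
v = √(2·0.561/0.0223) = 7.10 m/s.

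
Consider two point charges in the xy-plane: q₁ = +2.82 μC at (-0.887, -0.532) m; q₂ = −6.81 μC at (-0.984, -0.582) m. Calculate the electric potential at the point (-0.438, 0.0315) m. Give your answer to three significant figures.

-3.94×10⁴ V

Electric potential is a scalar, so the contributions from each charge add algebraically: V = Σ kqᵢ/rᵢ.
Distances from the field point to each charge: r₁ = 0.721 m, r₂ = 0.821 m.
V = k[(2.82×10⁻⁶)/(0.721) + (-6.81×10⁻⁶)/(0.821)] = -3.94×10⁴ V.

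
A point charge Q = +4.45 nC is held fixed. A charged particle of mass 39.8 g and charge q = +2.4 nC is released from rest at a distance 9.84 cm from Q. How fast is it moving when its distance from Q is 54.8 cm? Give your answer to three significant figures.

6.34×10⁻³ m/s

Only the electrostatic force acts, so mechanical energy is conserved: ½mv² = U₁ − U₂ = kQq(1/r₁ − 1/r₂).
U₁ − U₂ = (8.99×10⁹ N·m²/C²)(4.45×10⁻⁹ C)(2.40×10⁻⁹ C)(1/0.0984 − 1/0.548) = 8.01×10⁻⁷ J.
v = √(2·8.01×10⁻⁷/0.0398) = 6.34×10⁻³ m/s.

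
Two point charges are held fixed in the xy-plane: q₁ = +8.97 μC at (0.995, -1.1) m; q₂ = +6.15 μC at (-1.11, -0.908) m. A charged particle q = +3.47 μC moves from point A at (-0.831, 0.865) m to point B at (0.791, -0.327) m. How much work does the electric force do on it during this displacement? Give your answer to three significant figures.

-0.235 J

The work done by the electric force is W_field = −ΔU = −q(V_B − V_A) = q(V_A − V_B).
At A: distances to the source charges are 2.68 m, 1.79 m; V_A = Σ kqᵢ/rᵢ = 6.09×10⁴ V.
At B: distances to the source charges are 0.799 m, 1.99 m; V_B = Σ kqᵢ/rᵢ = 1.29×10⁵ V.
ΔV = V_B − V_A = 6.78×10⁴ V.
W_field = −qΔV = −(3.47×10⁻⁶ C)(6.78×10⁴ V) = -0.235 J.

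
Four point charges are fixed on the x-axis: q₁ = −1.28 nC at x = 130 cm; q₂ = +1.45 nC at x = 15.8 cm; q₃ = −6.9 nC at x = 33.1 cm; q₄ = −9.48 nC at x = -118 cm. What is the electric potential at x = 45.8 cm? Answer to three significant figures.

-511 V

The total potential is the scalar sum of each charge's contribution, V = Σ kqᵢ/rᵢ.
Distances from the field point to each charge: r₁ = 0.842 m, r₂ = 0.300 m, r₃ = 0.127 m, r₄ = 1.64 m.
V = k[(-1.28×10⁻⁹)/(0.842) + (1.45×10⁻⁹)/(0.300) + (-6.90×10⁻⁹)/(0.127) + (-9.48×10⁻⁹)/(1.64)] = -511 V.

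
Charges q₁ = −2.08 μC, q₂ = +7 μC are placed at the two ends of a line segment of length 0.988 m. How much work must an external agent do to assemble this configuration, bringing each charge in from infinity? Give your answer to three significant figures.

-0.132 J

The work to assemble the configuration equals its total potential energy, U = Σ kqᵢqⱼ/rᵢⱼ over all pairs.
The separation is r = 0.988 m.
U = (-0.132) = -0.132 J.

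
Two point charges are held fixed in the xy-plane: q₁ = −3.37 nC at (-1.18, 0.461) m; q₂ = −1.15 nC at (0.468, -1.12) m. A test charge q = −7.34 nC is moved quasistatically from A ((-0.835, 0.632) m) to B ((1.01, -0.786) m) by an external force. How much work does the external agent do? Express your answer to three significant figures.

For quasistatic motion the external work equals the change in potential energy: W_ext = qΔV = q(V_B − V_A).
At A: distances to the source charges are 0.385 m, 2.18 m; V_A = Σ kqᵢ/rᵢ = -83.4 V.
At B: distances to the source charges are 2.52 m, 0.637 m; V_B = Σ kqᵢ/rᵢ = -28.3 V.
ΔV = V_B − V_A = 55.2 V.
W_ext = qΔV = (-7.34×10⁻⁹ C)(55.2 V) = -4.05×10⁻⁷ J.

-4.05×10⁻⁷ J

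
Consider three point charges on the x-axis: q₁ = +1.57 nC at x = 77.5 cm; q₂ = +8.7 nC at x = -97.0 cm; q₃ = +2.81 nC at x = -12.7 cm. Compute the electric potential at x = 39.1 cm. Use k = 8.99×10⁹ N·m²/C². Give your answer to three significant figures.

143 V

Electric potential is a scalar, so the contributions from each charge add algebraically: V = Σ kqᵢ/rᵢ.
Distances from the field point to each charge: r₁ = 0.384 m, r₂ = 1.36 m, r₃ = 0.518 m.
V = k[(1.57×10⁻⁹)/(0.384) + (8.70×10⁻⁹)/(1.36) + (2.81×10⁻⁹)/(0.518)] = 143 V.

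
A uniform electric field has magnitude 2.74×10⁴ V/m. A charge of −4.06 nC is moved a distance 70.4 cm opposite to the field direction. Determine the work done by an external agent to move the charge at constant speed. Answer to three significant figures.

The potential change for a displacement 70.4 cm opposite to the field direction is ΔV = +Ed = 1.93×10⁴ V.
W_ext = qΔV = -7.83×10⁻⁵ J.

-7.83×10⁻⁵ J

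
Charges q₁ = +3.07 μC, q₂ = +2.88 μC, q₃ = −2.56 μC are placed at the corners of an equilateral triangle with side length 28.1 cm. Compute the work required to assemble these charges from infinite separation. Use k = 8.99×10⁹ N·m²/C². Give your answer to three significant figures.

-0.204 J

The work to assemble the configuration equals its total potential energy, U = Σ kqᵢqⱼ/rᵢⱼ over all pairs.
All three pair separations equal the side length, 0.281 m.
U = (0.283) + (-0.251) + (-0.236) = -0.204 J.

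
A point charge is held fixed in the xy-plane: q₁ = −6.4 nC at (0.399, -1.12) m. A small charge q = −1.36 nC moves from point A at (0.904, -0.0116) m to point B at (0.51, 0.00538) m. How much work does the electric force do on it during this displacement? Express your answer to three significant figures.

The work done by the electric force is W_field = −ΔU = −q(V_B − V_A) = q(V_A − V_B).
At A: distance to the source charge is 1.22 m; V_A = kq₁/r = -47.2 V.
At B: distance to the source charge is 1.13 m; V_B = kq₁/r = -50.9 V.
ΔV = V_B − V_A = -3.64 V.
W_field = −qΔV = −(-1.36×10⁻⁹ C)(-3.64 V) = -4.95×10⁻⁹ J.

-4.95×10⁻⁹ J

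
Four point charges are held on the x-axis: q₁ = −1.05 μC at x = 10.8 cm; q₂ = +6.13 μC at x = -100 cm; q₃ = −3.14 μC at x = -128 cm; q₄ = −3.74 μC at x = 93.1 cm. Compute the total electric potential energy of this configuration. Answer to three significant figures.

The assembly work is the sum of pairwise potential energies, U = Σ_{i<j} kqᵢqⱼ/rᵢⱼ.
Pair separations: r₁₂ = 1.11 m, r₁₃ = 1.39 m, r₁₄ = 0.823 m, r₂₃ = 0.280 m, r₂₄ = 1.93 m, r₃₄ = 2.21 m.
Summing all 6 pair terms gives U = -0.665 J.

-0.665 J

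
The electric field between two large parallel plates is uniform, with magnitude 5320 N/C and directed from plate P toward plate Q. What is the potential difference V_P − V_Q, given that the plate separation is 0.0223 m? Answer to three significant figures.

In a uniform field, potential decreases in the direction of E: ΔV = −E·d for a displacement d parallel to E.
Going from Q to P is a displacement of 0.0223 m opposite to the field, so V_P − V_Q = +Ed = 119 V.

119 V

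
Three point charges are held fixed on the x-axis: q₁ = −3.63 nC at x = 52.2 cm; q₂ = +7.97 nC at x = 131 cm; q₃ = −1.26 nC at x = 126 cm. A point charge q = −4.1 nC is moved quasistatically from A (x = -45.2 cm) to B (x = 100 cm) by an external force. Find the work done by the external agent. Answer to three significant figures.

For quasistatic motion the external work equals the change in potential energy: W_ext = qΔV = q(V_B − V_A).
At A: distances to the source charges are 0.974 m, 1.76 m, 1.71 m; V_A = Σ kqᵢ/rᵢ = 0.543 V.
At B: distances to the source charges are 0.478 m, 0.310 m, 0.260 m; V_B = Σ kqᵢ/rᵢ = 119 V.
ΔV = V_B − V_A = 119 V.
W_ext = qΔV = (-4.10×10⁻⁹ C)(119 V) = -4.87×10⁻⁷ J.

-4.87×10⁻⁷ J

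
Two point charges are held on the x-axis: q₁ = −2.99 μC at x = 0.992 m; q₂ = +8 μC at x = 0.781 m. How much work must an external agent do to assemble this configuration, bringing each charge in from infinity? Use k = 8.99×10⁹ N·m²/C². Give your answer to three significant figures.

-1.02 J

The work to assemble the configuration equals its total potential energy, U = Σ kqᵢqⱼ/rᵢⱼ over all pairs.
Pair separations: r₁₂ = 0.211 m.
U = (-1.02) = -1.02 J.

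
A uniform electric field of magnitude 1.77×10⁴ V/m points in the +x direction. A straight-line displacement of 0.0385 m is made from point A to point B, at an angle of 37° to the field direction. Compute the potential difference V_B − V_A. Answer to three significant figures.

-544 V

Only the component of displacement along E changes the potential: ΔV = −E·d·cosθ.
ΔV = −(1.77×10⁴ V/m)(0.0385 m)cos37° = -544 V.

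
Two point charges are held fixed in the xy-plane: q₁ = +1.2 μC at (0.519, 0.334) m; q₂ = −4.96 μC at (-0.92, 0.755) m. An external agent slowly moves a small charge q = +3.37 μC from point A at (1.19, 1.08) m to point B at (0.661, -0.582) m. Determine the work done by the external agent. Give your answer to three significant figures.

For quasistatic motion the external work equals the change in potential energy: W_ext = qΔV = q(V_B − V_A).
At A: distances to the source charges are 1.00 m, 2.13 m; V_A = Σ kqᵢ/rᵢ = -1.01×10⁴ V.
At B: distances to the source charges are 0.927 m, 2.07 m; V_B = Σ kqᵢ/rᵢ = -9900 V.
ΔV = V_B − V_A = 237 V.
W_ext = qΔV = (3.37×10⁻⁶ C)(237 V) = 8.00×10⁻⁴ J.

8.00×10⁻⁴ J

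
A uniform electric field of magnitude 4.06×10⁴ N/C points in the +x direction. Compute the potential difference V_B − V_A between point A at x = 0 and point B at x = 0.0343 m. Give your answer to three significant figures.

-1390 V

In a uniform field, potential decreases in the direction of E: V_B − V_A = −E·Δx.
V_B − V_A = −(4.06×10⁴ V/m)(0.0343 m) = -1390 V.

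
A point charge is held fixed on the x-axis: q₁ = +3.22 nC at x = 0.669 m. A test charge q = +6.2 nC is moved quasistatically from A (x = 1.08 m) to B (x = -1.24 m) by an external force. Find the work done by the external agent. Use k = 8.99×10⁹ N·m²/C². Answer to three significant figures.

For quasistatic motion the external work equals the change in potential energy: W_ext = qΔV = q(V_B − V_A).
At A: distance to the source charge is 0.411 m; V_A = kq₁/r = 70.4 V.
At B: distance to the source charge is 1.91 m; V_B = kq₁/r = 15.2 V.
ΔV = V_B − V_A = -55.3 V.
W_ext = qΔV = (6.20×10⁻⁹ C)(-55.3 V) = -3.43×10⁻⁷ J.

-3.43×10⁻⁷ J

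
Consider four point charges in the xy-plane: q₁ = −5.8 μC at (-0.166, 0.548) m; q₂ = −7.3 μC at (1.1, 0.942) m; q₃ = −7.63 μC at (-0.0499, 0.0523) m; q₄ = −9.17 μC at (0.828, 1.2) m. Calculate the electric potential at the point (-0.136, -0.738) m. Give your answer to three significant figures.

-1.96×10⁵ V

The total potential is the scalar sum of each charge's contribution, V = Σ kqᵢ/rᵢ.
Distances from the field point to each charge: r₁ = 1.29 m, r₂ = 2.09 m, r₃ = 0.795 m, r₄ = 2.16 m.
V = k[(-5.80×10⁻⁶)/(1.29) + (-7.30×10⁻⁶)/(2.09) + (-7.63×10⁻⁶)/(0.795) + (-9.17×10⁻⁶)/(2.16)] = -1.96×10⁵ V.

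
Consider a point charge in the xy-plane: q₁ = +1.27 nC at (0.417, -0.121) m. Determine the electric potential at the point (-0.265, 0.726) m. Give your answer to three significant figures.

10.5 V

The total potential is the scalar sum of each charge's contribution, V = Σ kqᵢ/rᵢ.
Distances from the field point to each charge: r₁ = 1.09 m.
V = k[(1.27×10⁻⁹)/(1.09)] = 10.5 V.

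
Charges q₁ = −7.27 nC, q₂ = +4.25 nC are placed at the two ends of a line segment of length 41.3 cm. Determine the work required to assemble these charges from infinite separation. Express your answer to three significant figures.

-6.73×10⁻⁷ J

The work to assemble the configuration equals its total potential energy, U = Σ kqᵢqⱼ/rᵢⱼ over all pairs.
The separation is r = 0.413 m.
U = (-6.73×10⁻⁷) = -6.73×10⁻⁷ J.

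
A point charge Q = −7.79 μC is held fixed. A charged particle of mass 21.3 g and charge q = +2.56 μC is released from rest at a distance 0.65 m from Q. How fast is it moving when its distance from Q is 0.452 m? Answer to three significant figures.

Only the electrostatic force acts, so mechanical energy is conserved: ½mv² = U₁ − U₂ = kQq(1/r₁ − 1/r₂).
U₁ − U₂ = (8.99×10⁹ N·m²/C²)(-7.79×10⁻⁶ C)(2.56×10⁻⁶ C)(1/0.650 − 1/0.452) = 0.121 J.
v = √(2·0.121/0.0213) = 3.37 m/s.

3.37 m/s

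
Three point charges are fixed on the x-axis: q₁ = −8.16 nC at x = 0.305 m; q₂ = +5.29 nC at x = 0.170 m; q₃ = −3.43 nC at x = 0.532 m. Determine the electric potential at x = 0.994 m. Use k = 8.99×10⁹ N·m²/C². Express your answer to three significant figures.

-115 V

The total potential is the scalar sum of each charge's contribution, V = Σ kqᵢ/rᵢ.
Distances from the field point to each charge: r₁ = 0.689 m, r₂ = 0.824 m, r₃ = 0.462 m.
V = k[(-8.16×10⁻⁹)/(0.689) + (5.29×10⁻⁹)/(0.824) + (-3.43×10⁻⁹)/(0.462)] = -115 V.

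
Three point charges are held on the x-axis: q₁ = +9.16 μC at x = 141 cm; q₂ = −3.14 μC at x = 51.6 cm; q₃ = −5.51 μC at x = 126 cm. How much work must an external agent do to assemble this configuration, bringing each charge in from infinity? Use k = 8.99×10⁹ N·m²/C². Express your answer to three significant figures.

-3.11 J

The work to assemble the configuration equals its total potential energy, U = Σ kqᵢqⱼ/rᵢⱼ over all pairs.
Pair separations: r₁₂ = 0.894 m, r₁₃ = 0.150 m, r₂₃ = 0.744 m.
U = (-0.289) + (-3.02) + (0.209) = -3.11 J.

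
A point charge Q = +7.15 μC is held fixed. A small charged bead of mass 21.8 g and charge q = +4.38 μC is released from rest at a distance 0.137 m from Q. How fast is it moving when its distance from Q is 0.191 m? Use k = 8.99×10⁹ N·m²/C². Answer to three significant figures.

7.30 m/s

Only the electrostatic force acts, so mechanical energy is conserved: ½mv² = U₁ − U₂ = kQq(1/r₁ − 1/r₂).
U₁ − U₂ = (8.99×10⁹ N·m²/C²)(7.15×10⁻⁶ C)(4.38×10⁻⁶ C)(1/0.137 − 1/0.191) = 0.581 J.
v = √(2·0.581/0.0218) = 7.30 m/s.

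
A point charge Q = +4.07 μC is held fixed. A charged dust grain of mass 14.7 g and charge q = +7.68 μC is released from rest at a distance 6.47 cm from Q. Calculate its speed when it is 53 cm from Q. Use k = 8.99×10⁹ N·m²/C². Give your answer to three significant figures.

Only the electrostatic force acts, so mechanical energy is conserved: ½mv² = U₁ − U₂ = kQq(1/r₁ − 1/r₂).
U₁ − U₂ = (8.99×10⁹ N·m²/C²)(4.07×10⁻⁶ C)(7.68×10⁻⁶ C)(1/0.0647 − 1/0.530) = 3.81 J.
v = √(2·3.81/0.0147) = 22.8 m/s.

22.8 m/s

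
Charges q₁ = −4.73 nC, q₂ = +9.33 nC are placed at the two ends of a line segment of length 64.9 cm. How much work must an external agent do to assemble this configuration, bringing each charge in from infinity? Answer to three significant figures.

-6.11×10⁻⁷ J

The assembly work is the sum of pairwise potential energies, U = Σ_{i<j} kqᵢqⱼ/rᵢⱼ.
The separation is r = 0.649 m.
U = (-6.11×10⁻⁷) = -6.11×10⁻⁷ J.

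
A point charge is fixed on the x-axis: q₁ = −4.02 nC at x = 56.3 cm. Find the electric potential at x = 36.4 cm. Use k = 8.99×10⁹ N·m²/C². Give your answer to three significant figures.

-182 V

Electric potential is a scalar, so the contributions from each charge add algebraically: V = Σ kqᵢ/rᵢ.
V = k[(-4.02×10⁻⁹)/(0.199)] = -182 V.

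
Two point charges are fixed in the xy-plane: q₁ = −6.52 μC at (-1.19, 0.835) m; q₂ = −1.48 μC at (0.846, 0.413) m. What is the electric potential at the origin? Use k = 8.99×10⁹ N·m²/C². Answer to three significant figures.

-5.45×10⁴ V

Electric potential is a scalar, so the contributions from each charge add algebraically: V = Σ kqᵢ/rᵢ.
Distances from the field point to each charge: r₁ = 1.45 m, r₂ = 0.941 m.
V = k[(-6.52×10⁻⁶)/(1.45) + (-1.48×10⁻⁶)/(0.941)] = -5.45×10⁴ V.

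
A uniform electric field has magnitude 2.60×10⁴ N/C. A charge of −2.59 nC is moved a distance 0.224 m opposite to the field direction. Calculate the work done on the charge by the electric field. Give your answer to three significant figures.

1.51×10⁻⁵ J

The potential change for a displacement 0.224 m opposite to the field direction is ΔV = +Ed = 5820 V.
W_field = −qΔV = 1.51×10⁻⁵ J.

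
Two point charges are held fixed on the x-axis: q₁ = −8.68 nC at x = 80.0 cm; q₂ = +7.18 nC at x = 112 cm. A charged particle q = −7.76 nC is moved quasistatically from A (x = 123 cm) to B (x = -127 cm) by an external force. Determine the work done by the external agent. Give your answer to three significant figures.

3.23×10⁻⁶ J

For quasistatic motion the external work equals the change in potential energy: W_ext = qΔV = q(V_B − V_A).
At A: distances to the source charges are 0.430 m, 0.110 m; V_A = Σ kqᵢ/rᵢ = 405 V.
At B: distances to the source charges are 2.07 m, 2.39 m; V_B = Σ kqᵢ/rᵢ = -10.7 V.
ΔV = V_B − V_A = -416 V.
W_ext = qΔV = (-7.76×10⁻⁹ C)(-416 V) = 3.23×10⁻⁶ J.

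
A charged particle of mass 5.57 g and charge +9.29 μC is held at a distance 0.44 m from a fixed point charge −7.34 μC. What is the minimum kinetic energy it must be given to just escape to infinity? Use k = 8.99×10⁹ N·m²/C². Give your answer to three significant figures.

To just escape, total mechanical energy must reach zero at infinity: ½mv²_min + U = 0, so ½mv²_min = −U = |kQq|/r.
|U| = |kQq|/r = (8.99×10⁹ N·m²/C²)(7.34×10⁻⁶)(9.29×10⁻⁶)/(0.440) = 1.39 J.

1.39 J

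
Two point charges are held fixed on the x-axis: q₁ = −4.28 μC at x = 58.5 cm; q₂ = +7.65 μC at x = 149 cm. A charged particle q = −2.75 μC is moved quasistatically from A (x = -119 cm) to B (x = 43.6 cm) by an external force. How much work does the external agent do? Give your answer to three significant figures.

0.542 J

For quasistatic motion the external work equals the change in potential energy: W_ext = qΔV = q(V_B − V_A).
At A: distances to the source charges are 1.77 m, 2.68 m; V_A = Σ kqᵢ/rᵢ = 3980 V.
At B: distances to the source charges are 0.149 m, 1.05 m; V_B = Σ kqᵢ/rᵢ = -1.93×10⁵ V.
ΔV = V_B − V_A = -1.97×10⁵ V.
W_ext = qΔV = (-2.75×10⁻⁶ C)(-1.97×10⁵ V) = 0.542 J.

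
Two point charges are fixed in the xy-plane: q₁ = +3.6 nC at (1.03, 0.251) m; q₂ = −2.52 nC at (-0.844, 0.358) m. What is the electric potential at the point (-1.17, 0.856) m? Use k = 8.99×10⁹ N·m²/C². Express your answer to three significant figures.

The total potential is the scalar sum of each charge's contribution, V = Σ kqᵢ/rᵢ.
Distances from the field point to each charge: r₁ = 2.28 m, r₂ = 0.595 m.
V = k[(3.60×10⁻⁹)/(2.28) + (-2.52×10⁻⁹)/(0.595)] = -23.9 V.

-23.9 V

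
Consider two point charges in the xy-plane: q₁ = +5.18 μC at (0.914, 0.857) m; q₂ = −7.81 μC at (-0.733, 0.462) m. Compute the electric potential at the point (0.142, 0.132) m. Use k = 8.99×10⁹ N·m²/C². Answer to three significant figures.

-3.11×10⁴ V

The total potential is the scalar sum of each charge's contribution, V = Σ kqᵢ/rᵢ.
Distances from the field point to each charge: r₁ = 1.06 m, r₂ = 0.935 m.
V = k[(5.18×10⁻⁶)/(1.06) + (-7.81×10⁻⁶)/(0.935)] = -3.11×10⁴ V.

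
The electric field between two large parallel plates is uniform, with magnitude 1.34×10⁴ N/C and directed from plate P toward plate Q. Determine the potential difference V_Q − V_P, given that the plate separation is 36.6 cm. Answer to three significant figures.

-4900 V

In a uniform field, potential decreases in the direction of E: ΔV = −E·d for a displacement d parallel to E.
Going from P to Q is a displacement of 36.6 cm along the field, so V_Q − V_P = −Ed = -4900 V.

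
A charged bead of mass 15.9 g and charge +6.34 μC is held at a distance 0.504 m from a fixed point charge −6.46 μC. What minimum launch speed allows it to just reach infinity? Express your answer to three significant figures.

To just escape, total mechanical energy must reach zero at infinity: ½mv²_min + U = 0, so ½mv²_min = −U = |kQq|/r.
|U| = |kQq|/r = (8.99×10⁹ N·m²/C²)(6.46×10⁻⁶)(6.34×10⁻⁶)/(0.504) = 0.731 J.
v_min = √(2|U|/m) = √(2·0.731/0.0159) = 9.59 m/s.

9.59 m/s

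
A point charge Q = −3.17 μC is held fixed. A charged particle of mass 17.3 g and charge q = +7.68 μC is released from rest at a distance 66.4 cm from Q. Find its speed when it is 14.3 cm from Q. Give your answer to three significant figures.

Only the electrostatic force acts, so mechanical energy is conserved: ½mv² = U₁ − U₂ = kQq(1/r₁ − 1/r₂).
U₁ − U₂ = (8.99×10⁹ N·m²/C²)(-3.17×10⁻⁶ C)(7.68×10⁻⁶ C)(1/0.664 − 1/0.143) = 1.20 J.
v = √(2·1.20/0.0173) = 11.8 m/s.

11.8 m/s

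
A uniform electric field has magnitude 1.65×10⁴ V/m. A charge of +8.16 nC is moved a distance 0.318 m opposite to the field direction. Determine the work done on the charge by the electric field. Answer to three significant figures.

-4.28×10⁻⁵ J

The potential change for a displacement 0.318 m opposite to the field direction is ΔV = +Ed = 5250 V.
W_field = −qΔV = -4.28×10⁻⁵ J.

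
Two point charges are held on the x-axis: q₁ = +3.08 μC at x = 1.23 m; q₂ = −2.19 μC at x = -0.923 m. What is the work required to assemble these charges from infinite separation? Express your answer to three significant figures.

-0.0282 J

The work to assemble the configuration equals its total potential energy, U = Σ kqᵢqⱼ/rᵢⱼ over all pairs.
Pair separations: r₁₂ = 2.15 m.
U = (-0.0282) = -0.0282 J.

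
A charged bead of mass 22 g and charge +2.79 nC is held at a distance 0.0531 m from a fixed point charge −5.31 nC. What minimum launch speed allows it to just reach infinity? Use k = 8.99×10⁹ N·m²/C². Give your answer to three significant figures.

0.0151 m/s

To just escape, total mechanical energy must reach zero at infinity: ½mv²_min + U = 0, so ½mv²_min = −U = |kQq|/r.
|U| = |kQq|/r = (8.99×10⁹ N·m²/C²)(5.31×10⁻⁹)(2.79×10⁻⁹)/(0.0531) = 2.51×10⁻⁶ J.
v_min = √(2|U|/m) = √(2·2.51×10⁻⁶/0.0220) = 0.0151 m/s.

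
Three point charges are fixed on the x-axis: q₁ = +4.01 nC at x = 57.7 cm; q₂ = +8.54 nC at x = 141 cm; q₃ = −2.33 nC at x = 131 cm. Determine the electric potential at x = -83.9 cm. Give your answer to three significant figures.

49.8 V

The total potential is the scalar sum of each charge's contribution, V = Σ kqᵢ/rᵢ.
Distances from the field point to each charge: r₁ = 1.42 m, r₂ = 2.25 m, r₃ = 2.15 m.
V = k[(4.01×10⁻⁹)/(1.42) + (8.54×10⁻⁹)/(2.25) + (-2.33×10⁻⁹)/(2.15)] = 49.8 V.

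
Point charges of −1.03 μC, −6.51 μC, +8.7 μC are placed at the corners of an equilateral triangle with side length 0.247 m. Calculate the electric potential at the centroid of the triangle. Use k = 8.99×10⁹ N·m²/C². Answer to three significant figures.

7.31×10⁴ V

Electric potential is a scalar, so the contributions from each charge add algebraically: V = Σ kqᵢ/rᵢ.
The distance from each vertex to the centroid is a/√3 = 0.143 m.
V = k[(-1.03×10⁻⁶)/(0.143) + (-6.51×10⁻⁶)/(0.143) + (8.70×10⁻⁶)/(0.143)] = 7.31×10⁴ V.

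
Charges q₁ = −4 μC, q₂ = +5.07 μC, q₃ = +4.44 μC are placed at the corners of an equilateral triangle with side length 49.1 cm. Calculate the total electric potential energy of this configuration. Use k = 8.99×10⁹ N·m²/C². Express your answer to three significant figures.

-0.284 J

The assembly work is the sum of pairwise potential energies, U = Σ_{i<j} kqᵢqⱼ/rᵢⱼ.
All three pair separations equal the side length, 0.491 m.
U = (-0.371) + (-0.325) + (0.412) = -0.284 J.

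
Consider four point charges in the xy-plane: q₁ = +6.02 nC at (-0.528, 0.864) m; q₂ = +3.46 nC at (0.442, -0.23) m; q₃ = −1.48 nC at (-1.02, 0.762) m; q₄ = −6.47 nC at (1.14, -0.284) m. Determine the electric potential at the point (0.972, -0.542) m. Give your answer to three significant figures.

-118 V

Electric potential is a scalar, so the contributions from each charge add algebraically: V = Σ kqᵢ/rᵢ.
Distances from the field point to each charge: r₁ = 2.06 m, r₂ = 0.615 m, r₃ = 2.38 m, r₄ = 0.308 m.
V = k[(6.02×10⁻⁹)/(2.06) + (3.46×10⁻⁹)/(0.615) + (-1.48×10⁻⁹)/(2.38) + (-6.47×10⁻⁹)/(0.308)] = -118 V.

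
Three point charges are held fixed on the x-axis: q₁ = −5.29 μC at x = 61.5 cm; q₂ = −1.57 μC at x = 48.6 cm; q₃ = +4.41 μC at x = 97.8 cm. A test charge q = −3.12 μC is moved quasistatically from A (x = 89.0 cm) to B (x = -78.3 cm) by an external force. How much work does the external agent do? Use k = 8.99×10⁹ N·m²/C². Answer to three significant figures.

For quasistatic motion the external work equals the change in potential energy: W_ext = qΔV = q(V_B − V_A).
At A: distances to the source charges are 0.275 m, 0.404 m, 0.0880 m; V_A = Σ kqᵢ/rᵢ = 2.43×10⁵ V.
At B: distances to the source charges are 1.40 m, 1.27 m, 1.76 m; V_B = Σ kqᵢ/rᵢ = -2.26×10⁴ V.
ΔV = V_B − V_A = -2.65×10⁵ V.
W_ext = qΔV = (-3.12×10⁻⁶ C)(-2.65×10⁵ V) = 0.828 J.

0.828 J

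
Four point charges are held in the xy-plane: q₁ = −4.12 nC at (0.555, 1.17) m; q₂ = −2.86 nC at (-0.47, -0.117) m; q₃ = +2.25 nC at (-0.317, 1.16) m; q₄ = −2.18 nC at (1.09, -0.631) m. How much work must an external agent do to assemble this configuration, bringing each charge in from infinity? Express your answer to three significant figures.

-1.84×10⁻⁸ J

The work to assemble the configuration equals its total potential energy, U = Σ kqᵢqⱼ/rᵢⱼ over all pairs.
Pair separations: r₁₂ = 1.65 m, r₁₃ = 0.872 m, r₁₄ = 1.88 m, r₂₃ = 1.29 m, r₂₄ = 1.64 m, r₃₄ = 2.28 m.
Summing all 6 pair terms gives U = -1.84×10⁻⁸ J.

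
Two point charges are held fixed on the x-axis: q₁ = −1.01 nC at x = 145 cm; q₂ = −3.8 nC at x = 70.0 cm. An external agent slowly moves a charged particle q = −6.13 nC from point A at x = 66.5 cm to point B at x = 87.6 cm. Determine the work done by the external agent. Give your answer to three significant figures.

-4.77×10⁻⁶ J

For quasistatic motion the external work equals the change in potential energy: W_ext = qΔV = q(V_B − V_A).
At A: distances to the source charges are 0.785 m, 0.0350 m; V_A = Σ kqᵢ/rᵢ = -988 V.
At B: distances to the source charges are 0.574 m, 0.176 m; V_B = Σ kqᵢ/rᵢ = -210 V.
ΔV = V_B − V_A = 778 V.
W_ext = qΔV = (-6.13×10⁻⁹ C)(778 V) = -4.77×10⁻⁶ J.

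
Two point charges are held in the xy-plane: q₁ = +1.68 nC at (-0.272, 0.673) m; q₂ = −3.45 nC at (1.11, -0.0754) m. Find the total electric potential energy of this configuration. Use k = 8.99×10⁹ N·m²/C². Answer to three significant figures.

-3.32×10⁻⁸ J

The work to assemble the configuration equals its total potential energy, U = Σ kqᵢqⱼ/rᵢⱼ over all pairs.
Pair separations: r₁₂ = 1.57 m.
U = (-3.32×10⁻⁸) = -3.32×10⁻⁸ J.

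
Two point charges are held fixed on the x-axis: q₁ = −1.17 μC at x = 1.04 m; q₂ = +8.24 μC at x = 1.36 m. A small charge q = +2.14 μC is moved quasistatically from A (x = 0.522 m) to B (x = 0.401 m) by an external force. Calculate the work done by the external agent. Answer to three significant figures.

For quasistatic motion the external work equals the change in potential energy: W_ext = qΔV = q(V_B − V_A).
At A: distances to the source charges are 0.518 m, 0.838 m; V_A = Σ kqᵢ/rᵢ = 6.81×10⁴ V.
At B: distances to the source charges are 0.639 m, 0.959 m; V_B = Σ kqᵢ/rᵢ = 6.08×10⁴ V.
ΔV = V_B − V_A = -7310 V.
W_ext = qΔV = (2.14×10⁻⁶ C)(-7310 V) = -0.0156 J.

-0.0156 J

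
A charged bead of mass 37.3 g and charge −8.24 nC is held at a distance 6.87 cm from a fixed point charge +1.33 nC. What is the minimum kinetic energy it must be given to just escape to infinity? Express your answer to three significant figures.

To just escape, total mechanical energy must reach zero at infinity: ½mv²_min + U = 0, so ½mv²_min = −U = |kQq|/r.
|U| = |kQq|/r = (8.99×10⁹ N·m²/C²)(1.33×10⁻⁹)(8.24×10⁻⁹)/(0.0687) = 1.43×10⁻⁶ J.

1.43×10⁻⁶ J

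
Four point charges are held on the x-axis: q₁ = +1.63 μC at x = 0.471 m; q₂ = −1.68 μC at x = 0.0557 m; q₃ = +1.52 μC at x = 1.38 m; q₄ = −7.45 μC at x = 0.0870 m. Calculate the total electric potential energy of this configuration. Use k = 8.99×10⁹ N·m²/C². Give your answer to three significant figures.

The assembly work is the sum of pairwise potential energies, U = Σ_{i<j} kqᵢqⱼ/rᵢⱼ.
Pair separations: r₁₂ = 0.415 m, r₁₃ = 0.909 m, r₁₄ = 0.384 m, r₂₃ = 1.32 m, r₂₄ = 0.0313 m, r₃₄ = 1.29 m.
Summing all 6 pair terms gives U = 3.18 J.

3.18 J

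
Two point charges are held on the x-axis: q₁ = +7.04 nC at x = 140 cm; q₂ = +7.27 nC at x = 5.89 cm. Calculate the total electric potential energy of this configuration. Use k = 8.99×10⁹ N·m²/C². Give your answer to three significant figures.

The assembly work is the sum of pairwise potential energies, U = Σ_{i<j} kqᵢqⱼ/rᵢⱼ.
Pair separations: r₁₂ = 1.34 m.
U = (3.43×10⁻⁷) = 3.43×10⁻⁷ J.

3.43×10⁻⁷ J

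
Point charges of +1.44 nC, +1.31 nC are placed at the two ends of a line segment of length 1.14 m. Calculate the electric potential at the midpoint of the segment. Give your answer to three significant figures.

The total potential is the scalar sum of each charge's contribution, V = Σ kqᵢ/rᵢ.
Each charge is 0.570 m from the midpoint.
V = k[(1.44×10⁻⁹)/(0.570) + (1.31×10⁻⁹)/(0.570)] = 43.4 V.

43.4 V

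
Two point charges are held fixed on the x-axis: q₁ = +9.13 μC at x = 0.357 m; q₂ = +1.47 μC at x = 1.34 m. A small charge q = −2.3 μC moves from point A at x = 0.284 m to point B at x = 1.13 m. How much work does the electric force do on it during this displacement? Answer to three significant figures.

-2.23 J

The work done by the electric force is W_field = −ΔU = −q(V_B − V_A) = q(V_A − V_B).
At A: distances to the source charges are 0.0730 m, 1.06 m; V_A = Σ kqᵢ/rᵢ = 1.14×10⁶ V.
At B: distances to the source charges are 0.773 m, 0.210 m; V_B = Σ kqᵢ/rᵢ = 1.69×10⁵ V.
ΔV = V_B − V_A = -9.68×10⁵ V.
W_field = −qΔV = −(-2.30×10⁻⁶ C)(-9.68×10⁵ V) = -2.23 J.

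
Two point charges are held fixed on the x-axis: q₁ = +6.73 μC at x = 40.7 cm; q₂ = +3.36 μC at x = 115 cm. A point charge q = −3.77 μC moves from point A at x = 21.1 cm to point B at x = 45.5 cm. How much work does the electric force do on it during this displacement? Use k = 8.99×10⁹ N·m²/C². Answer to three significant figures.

The work done by the electric force is W_field = −ΔU = −q(V_B − V_A) = q(V_A − V_B).
At A: distances to the source charges are 0.196 m, 0.939 m; V_A = Σ kqᵢ/rᵢ = 3.41×10⁵ V.
At B: distances to the source charges are 0.0480 m, 0.695 m; V_B = Σ kqᵢ/rᵢ = 1.30×10⁶ V.
ΔV = V_B − V_A = 9.63×10⁵ V.
W_field = −qΔV = −(-3.77×10⁻⁶ C)(9.63×10⁵ V) = 3.63 J.

3.63 J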